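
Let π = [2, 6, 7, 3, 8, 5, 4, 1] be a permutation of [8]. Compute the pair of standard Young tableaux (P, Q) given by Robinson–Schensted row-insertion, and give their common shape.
P = [1, 3, 4, 8] / [2, 7] / [5] / [6];  Q = [1, 2, 3, 5] / [4, 6] / [7] / [8];  common shape = (4, 2, 1, 1)

Row-insert the values π_1, π_2, … into P one at a time, bumping the leftmost entry strictly greater than the inserted value down to the next row. The recording tableau Q records, in position (i, j), the step at which that cell was added to P.
  Insert 2 (step 1): P = [2];  Q = [1]
  Insert 6 (step 2): P = [2, 6];  Q = [1, 2]
  Insert 7 (step 3): P = [2, 6, 7];  Q = [1, 2, 3]
  Insert 3 (step 4): P = [2, 3, 7] / [6];  Q = [1, 2, 3] / [4]
  Insert 8 (step 5): P = [2, 3, 7, 8] / [6];  Q = [1, 2, 3, 5] / [4]
  Insert 5 (step 6): P = [2, 3, 5, 8] / [6, 7];  Q = [1, 2, 3, 5] / [4, 6]
  Insert 4 (step 7): P = [2, 3, 4, 8] / [5, 7] / [6];  Q = [1, 2, 3, 5] / [4, 6] / [7]
  Insert 1 (step 8): P = [1, 3, 4, 8] / [2, 7] / [5] / [6];  Q = [1, 2, 3, 5] / [4, 6] / [7] / [8]
Final shape: (4, 2, 1, 1).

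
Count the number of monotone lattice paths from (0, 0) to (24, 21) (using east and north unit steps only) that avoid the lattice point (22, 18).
Number of paths = 2639853132150

Total paths from (0, 0) to (24, 21): C(45, 24) = 3773655750150. Paths through (22, 18): (paths (0, 0) → (22, 18)) × (paths (22, 18) → (24, 21)) = C(40, 22) · C(5, 2) = 113380261800 · 10 = 1133802618000. Avoidance count = 3773655750150 − 1133802618000 = 2639853132150.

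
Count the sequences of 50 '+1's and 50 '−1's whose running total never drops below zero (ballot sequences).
C_50 = 1978261657756160653623774456

These ballot sequences are counted by the Catalan number C_n = (1/(n + 1)) · C(2n, n). For n = 50: C_50 = (1/51) · C(100, 50) = 100891344545564193334812497256/51 = 1978261657756160653623774456.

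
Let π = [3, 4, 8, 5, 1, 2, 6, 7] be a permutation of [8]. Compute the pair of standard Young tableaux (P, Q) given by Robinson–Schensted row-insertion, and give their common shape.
P = [1, 2, 5, 6, 7] / [3, 4] / [8];  Q = [1, 2, 3, 7, 8] / [4, 6] / [5];  common shape = (5, 2, 1)

Row-insert the values π_1, π_2, … into P one at a time, bumping the leftmost entry strictly greater than the inserted value down to the next row. The recording tableau Q records, in position (i, j), the step at which that cell was added to P.
  Insert 3 (step 1): P = [3];  Q = [1]
  Insert 4 (step 2): P = [3, 4];  Q = [1, 2]
  Insert 8 (step 3): P = [3, 4, 8];  Q = [1, 2, 3]
  Insert 5 (step 4): P = [3, 4, 5] / [8];  Q = [1, 2, 3] / [4]
  Insert 1 (step 5): P = [1, 4, 5] / [3] / [8];  Q = [1, 2, 3] / [4] / [5]
  Insert 2 (step 6): P = [1, 2, 5] / [3, 4] / [8];  Q = [1, 2, 3] / [4, 6] / [5]
  Insert 6 (step 7): P = [1, 2, 5, 6] / [3, 4] / [8];  Q = [1, 2, 3, 7] / [4, 6] / [5]
  Insert 7 (step 8): P = [1, 2, 5, 6, 7] / [3, 4] / [8];  Q = [1, 2, 3, 7, 8] / [4, 6] / [5]
Final shape: (5, 2, 1).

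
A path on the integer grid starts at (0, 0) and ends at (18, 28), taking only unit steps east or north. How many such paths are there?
Number of paths = 2818953098830

A monotone lattice path from (0, 0) to (18, 28) consists of 18 east steps and 28 north steps in some order, so it is determined by which 18 of the 46 steps are east. The count is C(46, 18) = 2818953098830.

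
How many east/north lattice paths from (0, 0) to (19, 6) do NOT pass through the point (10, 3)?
Number of paths = 114180

Total paths from (0, 0) to (19, 6): C(25, 19) = 177100. Paths through (10, 3): (paths (0, 0) → (10, 3)) × (paths (10, 3) → (19, 6)) = C(13, 10) · C(12, 9) = 286 · 220 = 62920. Avoidance count = 177100 − 62920 = 114180.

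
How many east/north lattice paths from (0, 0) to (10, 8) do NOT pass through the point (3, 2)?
Number of paths = 26598

Total paths from (0, 0) to (10, 8): C(18, 10) = 43758. Paths through (3, 2): (paths (0, 0) → (3, 2)) × (paths (3, 2) → (10, 8)) = C(5, 3) · C(13, 7) = 10 · 1716 = 17160. Avoidance count = 43758 − 17160 = 26598.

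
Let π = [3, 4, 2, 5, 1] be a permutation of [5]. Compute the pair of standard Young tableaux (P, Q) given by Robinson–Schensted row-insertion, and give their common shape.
P = [1, 4, 5] / [2] / [3];  Q = [1, 2, 4] / [3] / [5];  common shape = (3, 1, 1)

Row-insert the values π_1, π_2, … into P one at a time, bumping the leftmost entry strictly greater than the inserted value down to the next row. The recording tableau Q records, in position (i, j), the step at which that cell was added to P.
  Insert 3 (step 1): P = [3];  Q = [1]
  Insert 4 (step 2): P = [3, 4];  Q = [1, 2]
  Insert 2 (step 3): P = [2, 4] / [3];  Q = [1, 2] / [3]
  Insert 5 (step 4): P = [2, 4, 5] / [3];  Q = [1, 2, 4] / [3]
  Insert 1 (step 5): P = [1, 4, 5] / [2] / [3];  Q = [1, 2, 4] / [3] / [5]
Final shape: (3, 1, 1).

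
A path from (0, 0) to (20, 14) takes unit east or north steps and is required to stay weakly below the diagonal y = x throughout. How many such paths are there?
Number of paths = 463991880

By the reflection principle (André's argument), the number of monotone paths to (20, 14) with n ≤ m that never go above y = x is C(34, 20) − C(34, 21) = 1391975640 − 927983760 = 463991880.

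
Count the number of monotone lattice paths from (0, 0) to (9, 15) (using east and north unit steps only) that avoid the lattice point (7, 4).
Number of paths = 1281764

Total paths from (0, 0) to (9, 15): C(24, 9) = 1307504. Paths through (7, 4): (paths (0, 0) → (7, 4)) × (paths (7, 4) → (9, 15)) = C(11, 7) · C(13, 2) = 330 · 78 = 25740. Avoidance count = 1307504 − 25740 = 1281764.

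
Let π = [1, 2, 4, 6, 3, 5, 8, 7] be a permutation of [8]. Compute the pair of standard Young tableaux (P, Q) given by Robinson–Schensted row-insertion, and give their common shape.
P = [1, 2, 3, 5, 7] / [4, 6, 8];  Q = [1, 2, 3, 4, 7] / [5, 6, 8];  common shape = (5, 3)

Row-insert the values π_1, π_2, … into P one at a time, bumping the leftmost entry strictly greater than the inserted value down to the next row. The recording tableau Q records, in position (i, j), the step at which that cell was added to P.
  Insert 1 (step 1): P = [1];  Q = [1]
  Insert 2 (step 2): P = [1, 2];  Q = [1, 2]
  Insert 4 (step 3): P = [1, 2, 4];  Q = [1, 2, 3]
  Insert 6 (step 4): P = [1, 2, 4, 6];  Q = [1, 2, 3, 4]
  Insert 3 (step 5): P = [1, 2, 3, 6] / [4];  Q = [1, 2, 3, 4] / [5]
  Insert 5 (step 6): P = [1, 2, 3, 5] / [4, 6];  Q = [1, 2, 3, 4] / [5, 6]
  Insert 8 (step 7): P = [1, 2, 3, 5, 8] / [4, 6];  Q = [1, 2, 3, 4, 7] / [5, 6]
  Insert 7 (step 8): P = [1, 2, 3, 5, 7] / [4, 6, 8];  Q = [1, 2, 3, 4, 7] / [5, 6, 8]
Final shape: (5, 3).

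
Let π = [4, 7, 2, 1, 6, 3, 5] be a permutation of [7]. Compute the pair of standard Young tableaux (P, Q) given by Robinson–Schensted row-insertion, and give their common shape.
P = [1, 3, 5] / [2, 6] / [4, 7];  Q = [1, 2, 7] / [3, 5] / [4, 6];  common shape = (3, 2, 2)

Row-insert the values π_1, π_2, … into P one at a time, bumping the leftmost entry strictly greater than the inserted value down to the next row. The recording tableau Q records, in position (i, j), the step at which that cell was added to P.
  Insert 4 (step 1): P = [4];  Q = [1]
  Insert 7 (step 2): P = [4, 7];  Q = [1, 2]
  Insert 2 (step 3): P = [2, 7] / [4];  Q = [1, 2] / [3]
  Insert 1 (step 4): P = [1, 7] / [2] / [4];  Q = [1, 2] / [3] / [4]
  Insert 6 (step 5): P = [1, 6] / [2, 7] / [4];  Q = [1, 2] / [3, 5] / [4]
  Insert 3 (step 6): P = [1, 3] / [2, 6] / [4, 7];  Q = [1, 2] / [3, 5] / [4, 6]
  Insert 5 (step 7): P = [1, 3, 5] / [2, 6] / [4, 7];  Q = [1, 2, 7] / [3, 5] / [4, 6]
Final shape: (3, 2, 2).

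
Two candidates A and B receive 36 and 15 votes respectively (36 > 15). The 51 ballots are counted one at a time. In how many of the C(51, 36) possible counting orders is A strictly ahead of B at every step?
Strict-lead orderings = 1312983918820

Total orderings of the 51 votes with 36 for A: C(51, 36) = 3188675231420. By the Bertrand ballot formula (Cycle Lemma / reflection principle), the number of orderings in which A is strictly ahead of B throughout is (p − q)/(p + q) · C(p + q, p) = (36 − 15)/(36 + 15) · 3188675231420 = 1312983918820.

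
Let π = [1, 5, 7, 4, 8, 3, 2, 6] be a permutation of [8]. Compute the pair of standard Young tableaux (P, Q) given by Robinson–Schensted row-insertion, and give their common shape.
P = [1, 2, 6, 8] / [3, 7] / [4] / [5];  Q = [1, 2, 3, 5] / [4, 8] / [6] / [7];  common shape = (4, 2, 1, 1)

Row-insert the values π_1, π_2, … into P one at a time, bumping the leftmost entry strictly greater than the inserted value down to the next row. The recording tableau Q records, in position (i, j), the step at which that cell was added to P.
  Insert 1 (step 1): P = [1];  Q = [1]
  Insert 5 (step 2): P = [1, 5];  Q = [1, 2]
  Insert 7 (step 3): P = [1, 5, 7];  Q = [1, 2, 3]
  Insert 4 (step 4): P = [1, 4, 7] / [5];  Q = [1, 2, 3] / [4]
  Insert 8 (step 5): P = [1, 4, 7, 8] / [5];  Q = [1, 2, 3, 5] / [4]
  Insert 3 (step 6): P = [1, 3, 7, 8] / [4] / [5];  Q = [1, 2, 3, 5] / [4] / [6]
  Insert 2 (step 7): P = [1, 2, 7, 8] / [3] / [4] / [5];  Q = [1, 2, 3, 5] / [4] / [6] / [7]
  Insert 6 (step 8): P = [1, 2, 6, 8] / [3, 7] / [4] / [5];  Q = [1, 2, 3, 5] / [4, 8] / [6] / [7]
Final shape: (4, 2, 1, 1).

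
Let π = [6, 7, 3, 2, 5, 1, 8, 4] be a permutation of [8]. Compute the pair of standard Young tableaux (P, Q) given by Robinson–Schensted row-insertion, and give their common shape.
P = [1, 4, 8] / [2, 5] / [3, 7] / [6];  Q = [1, 2, 7] / [3, 5] / [4, 8] / [6];  common shape = (3, 2, 2, 1)

Row-insert the values π_1, π_2, … into P one at a time, bumping the leftmost entry strictly greater than the inserted value down to the next row. The recording tableau Q records, in position (i, j), the step at which that cell was added to P.
  Insert 6 (step 1): P = [6];  Q = [1]
  Insert 7 (step 2): P = [6, 7];  Q = [1, 2]
  Insert 3 (step 3): P = [3, 7] / [6];  Q = [1, 2] / [3]
  Insert 2 (step 4): P = [2, 7] / [3] / [6];  Q = [1, 2] / [3] / [4]
  Insert 5 (step 5): P = [2, 5] / [3, 7] / [6];  Q = [1, 2] / [3, 5] / [4]
  Insert 1 (step 6): P = [1, 5] / [2, 7] / [3] / [6];  Q = [1, 2] / [3, 5] / [4] / [6]
  Insert 8 (step 7): P = [1, 5, 8] / [2, 7] / [3] / [6];  Q = [1, 2, 7] / [3, 5] / [4] / [6]
  Insert 4 (step 8): P = [1, 4, 8] / [2, 5] / [3, 7] / [6];  Q = [1, 2, 7] / [3, 5] / [4, 8] / [6]
Final shape: (3, 2, 2, 1).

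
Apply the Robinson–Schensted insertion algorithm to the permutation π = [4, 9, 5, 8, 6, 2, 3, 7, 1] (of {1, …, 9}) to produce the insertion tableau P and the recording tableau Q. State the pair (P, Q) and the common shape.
P = [1, 3, 6, 7] / [2, 5] / [4] / [8] / [9];  Q = [1, 2, 4, 8] / [3, 7] / [5] / [6] / [9];  common shape = (4, 2, 1, 1, 1)

Row-insert the values π_1, π_2, … into P one at a time, bumping the leftmost entry strictly greater than the inserted value down to the next row. The recording tableau Q records, in position (i, j), the step at which that cell was added to P.
  Insert 4 (step 1): P = [4];  Q = [1]
  Insert 9 (step 2): P = [4, 9];  Q = [1, 2]
  Insert 5 (step 3): P = [4, 5] / [9];  Q = [1, 2] / [3]
  Insert 8 (step 4): P = [4, 5, 8] / [9];  Q = [1, 2, 4] / [3]
  Insert 6 (step 5): P = [4, 5, 6] / [8] / [9];  Q = [1, 2, 4] / [3] / [5]
  Insert 2 (step 6): P = [2, 5, 6] / [4] / [8] / [9];  Q = [1, 2, 4] / [3] / [5] / [6]
  Insert 3 (step 7): P = [2, 3, 6] / [4, 5] / [8] / [9];  Q = [1, 2, 4] / [3, 7] / [5] / [6]
  Insert 7 (step 8): P = [2, 3, 6, 7] / [4, 5] / [8] / [9];  Q = [1, 2, 4, 8] / [3, 7] / [5] / [6]
  Insert 1 (step 9): P = [1, 3, 6, 7] / [2, 5] / [4] / [8] / [9];  Q = [1, 2, 4, 8] / [3, 7] / [5] / [6] / [9]
Final shape: (4, 2, 1, 1, 1).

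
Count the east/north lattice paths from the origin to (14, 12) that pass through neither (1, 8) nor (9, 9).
Number of paths = 6918096

Inclusion–exclusion. Total paths: C(26, 14) = 9657700. Through P₁: C(9, 1)·C(17, 13) = 21420. Through P₂: C(18, 9)·C(8, 5) = 2722720. Since P₁ is strictly southwest of P₂, a monotone path through both must visit P₁ then P₂; paths through both = C(9, 1)·C(9, 8)·C(8, 5) = 4536. Avoid both = 9657700 − 21420 − 2722720 + 4536 = 6918096.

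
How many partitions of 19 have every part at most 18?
p(19, parts ≤ 18) = 489

Use the recurrence p(n, m) = p(n, m−1) + p(n−m, m): either the largest part is < m (count p(n, m−1)) or the largest part is exactly m (remove one copy of m, count p(n−m, m)). With p(0, ·) = 1 this gives p(19, parts ≤ 18) = 489. (By conjugating Young diagrams, this also counts partitions of 19 into at most 18 parts.)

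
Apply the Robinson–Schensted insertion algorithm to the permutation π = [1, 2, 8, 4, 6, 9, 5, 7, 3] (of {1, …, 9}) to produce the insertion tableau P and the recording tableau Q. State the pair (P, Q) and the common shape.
P = [1, 2, 3, 5, 7] / [4, 9] / [6] / [8];  Q = [1, 2, 3, 5, 6] / [4, 8] / [7] / [9];  common shape = (5, 2, 1, 1)

Row-insert the values π_1, π_2, … into P one at a time, bumping the leftmost entry strictly greater than the inserted value down to the next row. The recording tableau Q records, in position (i, j), the step at which that cell was added to P.
  Insert 1 (step 1): P = [1];  Q = [1]
  Insert 2 (step 2): P = [1, 2];  Q = [1, 2]
  Insert 8 (step 3): P = [1, 2, 8];  Q = [1, 2, 3]
  Insert 4 (step 4): P = [1, 2, 4] / [8];  Q = [1, 2, 3] / [4]
  Insert 6 (step 5): P = [1, 2, 4, 6] / [8];  Q = [1, 2, 3, 5] / [4]
  Insert 9 (step 6): P = [1, 2, 4, 6, 9] / [8];  Q = [1, 2, 3, 5, 6] / [4]
  Insert 5 (step 7): P = [1, 2, 4, 5, 9] / [6] / [8];  Q = [1, 2, 3, 5, 6] / [4] / [7]
  Insert 7 (step 8): P = [1, 2, 4, 5, 7] / [6, 9] / [8];  Q = [1, 2, 3, 5, 6] / [4, 8] / [7]
  Insert 3 (step 9): P = [1, 2, 3, 5, 7] / [4, 9] / [6] / [8];  Q = [1, 2, 3, 5, 6] / [4, 8] / [7] / [9]
Final shape: (5, 2, 1, 1).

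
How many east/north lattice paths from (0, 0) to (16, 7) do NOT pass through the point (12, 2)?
Number of paths = 233691

Total paths from (0, 0) to (16, 7): C(23, 16) = 245157. Paths through (12, 2): (paths (0, 0) → (12, 2)) × (paths (12, 2) → (16, 7)) = C(14, 12) · C(9, 4) = 91 · 126 = 11466. Avoidance count = 245157 − 11466 = 233691.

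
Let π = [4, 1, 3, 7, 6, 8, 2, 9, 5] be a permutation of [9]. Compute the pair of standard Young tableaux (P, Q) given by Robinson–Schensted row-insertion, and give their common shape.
P = [1, 2, 5, 8, 9] / [3, 6] / [4, 7];  Q = [1, 3, 4, 6, 8] / [2, 5] / [7, 9];  common shape = (5, 2, 2)

Row-insert the values π_1, π_2, … into P one at a time, bumping the leftmost entry strictly greater than the inserted value down to the next row. The recording tableau Q records, in position (i, j), the step at which that cell was added to P.
  Insert 4 (step 1): P = [4];  Q = [1]
  Insert 1 (step 2): P = [1] / [4];  Q = [1] / [2]
  Insert 3 (step 3): P = [1, 3] / [4];  Q = [1, 3] / [2]
  Insert 7 (step 4): P = [1, 3, 7] / [4];  Q = [1, 3, 4] / [2]
  Insert 6 (step 5): P = [1, 3, 6] / [4, 7];  Q = [1, 3, 4] / [2, 5]
  Insert 8 (step 6): P = [1, 3, 6, 8] / [4, 7];  Q = [1, 3, 4, 6] / [2, 5]
  Insert 2 (step 7): P = [1, 2, 6, 8] / [3, 7] / [4];  Q = [1, 3, 4, 6] / [2, 5] / [7]
  Insert 9 (step 8): P = [1, 2, 6, 8, 9] / [3, 7] / [4];  Q = [1, 3, 4, 6, 8] / [2, 5] / [7]
  Insert 5 (step 9): P = [1, 2, 5, 8, 9] / [3, 6] / [4, 7];  Q = [1, 3, 4, 6, 8] / [2, 5] / [7, 9]
Final shape: (5, 2, 2).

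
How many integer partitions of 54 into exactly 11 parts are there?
p(54, 11 parts) = 31316

Partitions of n into exactly k parts are in bijection with partitions of n − k into at most k parts (subtract 1 from each part). So p(54, exactly 11) = p(43, parts ≤ 11). Computing via the recurrence p(m, j) = p(m, j−1) + p(m−j, j) gives 31316.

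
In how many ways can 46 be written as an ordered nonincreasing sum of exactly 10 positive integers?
p(46, 10 parts) = 9418

Partitions of n into exactly k parts are in bijection with partitions of n − k into at most k parts (subtract 1 from each part). So p(46, exactly 10) = p(36, parts ≤ 10). Computing via the recurrence p(m, j) = p(m, j−1) + p(m−j, j) gives 9418.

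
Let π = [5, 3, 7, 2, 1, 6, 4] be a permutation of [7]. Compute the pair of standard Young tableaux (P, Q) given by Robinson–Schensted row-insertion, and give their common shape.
P = [1, 4] / [2, 6] / [3, 7] / [5];  Q = [1, 3] / [2, 6] / [4, 7] / [5];  common shape = (2, 2, 2, 1)

Row-insert the values π_1, π_2, … into P one at a time, bumping the leftmost entry strictly greater than the inserted value down to the next row. The recording tableau Q records, in position (i, j), the step at which that cell was added to P.
  Insert 5 (step 1): P = [5];  Q = [1]
  Insert 3 (step 2): P = [3] / [5];  Q = [1] / [2]
  Insert 7 (step 3): P = [3, 7] / [5];  Q = [1, 3] / [2]
  Insert 2 (step 4): P = [2, 7] / [3] / [5];  Q = [1, 3] / [2] / [4]
  Insert 1 (step 5): P = [1, 7] / [2] / [3] / [5];  Q = [1, 3] / [2] / [4] / [5]
  Insert 6 (step 6): P = [1, 6] / [2, 7] / [3] / [5];  Q = [1, 3] / [2, 6] / [4] / [5]
  Insert 4 (step 7): P = [1, 4] / [2, 6] / [3, 7] / [5];  Q = [1, 3] / [2, 6] / [4, 7] / [5]
Final shape: (2, 2, 2, 1).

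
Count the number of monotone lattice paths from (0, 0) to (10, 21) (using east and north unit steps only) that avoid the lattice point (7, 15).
Number of paths = 30026469

Total paths from (0, 0) to (10, 21): C(31, 10) = 44352165. Paths through (7, 15): (paths (0, 0) → (7, 15)) × (paths (7, 15) → (10, 21)) = C(22, 7) · C(9, 3) = 170544 · 84 = 14325696. Avoidance count = 44352165 − 14325696 = 30026469.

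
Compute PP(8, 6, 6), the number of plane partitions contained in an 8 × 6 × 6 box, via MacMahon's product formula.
PP(8, 6, 6) = 469699956117392

Evaluate the triple product over i = 1..8, j = 1..6, k = 1..6. The factors are (2/1) · (3/2) · (4/3) · (5/4) · (6/5) · (7/6) · (3/2) · (4/3) · … (288 factors total). The numerators and denominators telescope so the product is an integer; carrying out the multiplication exactly gives PP(8, 6, 6) = 469699956117392.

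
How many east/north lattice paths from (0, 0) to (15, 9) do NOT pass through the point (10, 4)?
Number of paths = 1055252

Total paths from (0, 0) to (15, 9): C(24, 15) = 1307504. Paths through (10, 4): (paths (0, 0) → (10, 4)) × (paths (10, 4) → (15, 9)) = C(14, 10) · C(10, 5) = 1001 · 252 = 252252. Avoidance count = 1307504 − 252252 = 1055252.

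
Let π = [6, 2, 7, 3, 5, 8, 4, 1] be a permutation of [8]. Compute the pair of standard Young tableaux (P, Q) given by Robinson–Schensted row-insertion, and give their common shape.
P = [1, 3, 4, 8] / [2, 7] / [5] / [6];  Q = [1, 3, 5, 6] / [2, 4] / [7] / [8];  common shape = (4, 2, 1, 1)

Row-insert the values π_1, π_2, … into P one at a time, bumping the leftmost entry strictly greater than the inserted value down to the next row. The recording tableau Q records, in position (i, j), the step at which that cell was added to P.
  Insert 6 (step 1): P = [6];  Q = [1]
  Insert 2 (step 2): P = [2] / [6];  Q = [1] / [2]
  Insert 7 (step 3): P = [2, 7] / [6];  Q = [1, 3] / [2]
  Insert 3 (step 4): P = [2, 3] / [6, 7];  Q = [1, 3] / [2, 4]
  Insert 5 (step 5): P = [2, 3, 5] / [6, 7];  Q = [1, 3, 5] / [2, 4]
  Insert 8 (step 6): P = [2, 3, 5, 8] / [6, 7];  Q = [1, 3, 5, 6] / [2, 4]
  Insert 4 (step 7): P = [2, 3, 4, 8] / [5, 7] / [6];  Q = [1, 3, 5, 6] / [2, 4] / [7]
  Insert 1 (step 8): P = [1, 3, 4, 8] / [2, 7] / [5] / [6];  Q = [1, 3, 5, 6] / [2, 4] / [7] / [8]
Final shape: (4, 2, 1, 1).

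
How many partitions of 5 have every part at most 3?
p(5, parts ≤ 3) = 5

Partitions of 5 with all parts ≤ 3: 3+2, 3+1+1, 2+2+1, 2+1+1+1, 1+1+1+1+1. Count = 5.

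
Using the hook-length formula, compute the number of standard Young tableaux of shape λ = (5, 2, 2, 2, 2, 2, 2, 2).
# SYT of shape (5, 2, 2, 2, 2, 2, 2, 2) = 755820

Hook-length formula: f^λ = n! / Π hook(c), product over all cells c of the Young diagram. For λ = (5, 2, 2, 2, 2, 2, 2, 2), n = 19 boxes. Hook lengths by row (left-to-right, top-to-bottom): [12, 11, 3, 2, 1]; [8, 7]; [7, 6]; [6, 5]; [5, 4]; [4, 3]; [3, 2]; [2, 1]. Product of hooks = 160944537600. So f^λ = 19! / 160944537600 = 121645100408832000 / 160944537600 = 755820.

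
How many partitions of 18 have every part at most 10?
p(18, parts ≤ 10) = 340

Use the recurrence p(n, m) = p(n, m−1) + p(n−m, m): either the largest part is < m (count p(n, m−1)) or the largest part is exactly m (remove one copy of m, count p(n−m, m)). With p(0, ·) = 1 this gives p(18, parts ≤ 10) = 340. (By conjugating Young diagrams, this also counts partitions of 18 into at most 10 parts.)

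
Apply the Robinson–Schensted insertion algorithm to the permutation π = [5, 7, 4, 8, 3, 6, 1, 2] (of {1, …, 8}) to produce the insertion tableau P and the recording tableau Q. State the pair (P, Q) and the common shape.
P = [1, 2, 8] / [3, 6] / [4, 7] / [5];  Q = [1, 2, 4] / [3, 6] / [5, 8] / [7];  common shape = (3, 2, 2, 1)

Row-insert the values π_1, π_2, … into P one at a time, bumping the leftmost entry strictly greater than the inserted value down to the next row. The recording tableau Q records, in position (i, j), the step at which that cell was added to P.
  Insert 5 (step 1): P = [5];  Q = [1]
  Insert 7 (step 2): P = [5, 7];  Q = [1, 2]
  Insert 4 (step 3): P = [4, 7] / [5];  Q = [1, 2] / [3]
  Insert 8 (step 4): P = [4, 7, 8] / [5];  Q = [1, 2, 4] / [3]
  Insert 3 (step 5): P = [3, 7, 8] / [4] / [5];  Q = [1, 2, 4] / [3] / [5]
  Insert 6 (step 6): P = [3, 6, 8] / [4, 7] / [5];  Q = [1, 2, 4] / [3, 6] / [5]
  Insert 1 (step 7): P = [1, 6, 8] / [3, 7] / [4] / [5];  Q = [1, 2, 4] / [3, 6] / [5] / [7]
  Insert 2 (step 8): P = [1, 2, 8] / [3, 6] / [4, 7] / [5];  Q = [1, 2, 4] / [3, 6] / [5, 8] / [7]
Final shape: (3, 2, 2, 1).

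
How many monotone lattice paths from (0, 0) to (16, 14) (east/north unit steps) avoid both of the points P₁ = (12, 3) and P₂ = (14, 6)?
Number of paths = 143262150

Inclusion–exclusion. Total paths: C(30, 16) = 145422675. Through P₁: C(15, 12)·C(15, 4) = 621075. Through P₂: C(20, 14)·C(10, 2) = 1744200. Since P₁ is strictly southwest of P₂, a monotone path through both must visit P₁ then P₂; paths through both = C(15, 12)·C(5, 2)·C(10, 2) = 204750. Avoid both = 145422675 − 621075 − 1744200 + 204750 = 143262150.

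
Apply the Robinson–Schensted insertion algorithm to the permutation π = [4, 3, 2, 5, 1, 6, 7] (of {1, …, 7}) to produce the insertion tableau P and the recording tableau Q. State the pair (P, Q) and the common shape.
P = [1, 5, 6, 7] / [2] / [3] / [4];  Q = [1, 4, 6, 7] / [2] / [3] / [5];  common shape = (4, 1, 1, 1)

Row-insert the values π_1, π_2, … into P one at a time, bumping the leftmost entry strictly greater than the inserted value down to the next row. The recording tableau Q records, in position (i, j), the step at which that cell was added to P.
  Insert 4 (step 1): P = [4];  Q = [1]
  Insert 3 (step 2): P = [3] / [4];  Q = [1] / [2]
  Insert 2 (step 3): P = [2] / [3] / [4];  Q = [1] / [2] / [3]
  Insert 5 (step 4): P = [2, 5] / [3] / [4];  Q = [1, 4] / [2] / [3]
  Insert 1 (step 5): P = [1, 5] / [2] / [3] / [4];  Q = [1, 4] / [2] / [3] / [5]
  Insert 6 (step 6): P = [1, 5, 6] / [2] / [3] / [4];  Q = [1, 4, 6] / [2] / [3] / [5]
  Insert 7 (step 7): P = [1, 5, 6, 7] / [2] / [3] / [4];  Q = [1, 4, 6, 7] / [2] / [3] / [5]
Final shape: (4, 1, 1, 1).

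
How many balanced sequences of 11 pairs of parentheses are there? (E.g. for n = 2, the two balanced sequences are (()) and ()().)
C_11 = 58786

These balanced parentheses are counted by the Catalan number C_n = (1/(n + 1)) · C(2n, n). For n = 11: C_11 = (1/12) · C(22, 11) = 705432/12 = 58786.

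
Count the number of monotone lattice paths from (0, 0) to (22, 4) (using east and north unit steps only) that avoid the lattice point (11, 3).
Number of paths = 10582

Total paths from (0, 0) to (22, 4): C(26, 22) = 14950. Paths through (11, 3): (paths (0, 0) → (11, 3)) × (paths (11, 3) → (22, 4)) = C(14, 11) · C(12, 11) = 364 · 12 = 4368. Avoidance count = 14950 − 4368 = 10582.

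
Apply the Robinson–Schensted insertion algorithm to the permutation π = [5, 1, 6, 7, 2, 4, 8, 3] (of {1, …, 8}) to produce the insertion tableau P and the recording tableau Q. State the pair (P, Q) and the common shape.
P = [1, 2, 3, 8] / [4, 6, 7] / [5];  Q = [1, 3, 4, 7] / [2, 5, 6] / [8];  common shape = (4, 3, 1)

Row-insert the values π_1, π_2, … into P one at a time, bumping the leftmost entry strictly greater than the inserted value down to the next row. The recording tableau Q records, in position (i, j), the step at which that cell was added to P.
  Insert 5 (step 1): P = [5];  Q = [1]
  Insert 1 (step 2): P = [1] / [5];  Q = [1] / [2]
  Insert 6 (step 3): P = [1, 6] / [5];  Q = [1, 3] / [2]
  Insert 7 (step 4): P = [1, 6, 7] / [5];  Q = [1, 3, 4] / [2]
  Insert 2 (step 5): P = [1, 2, 7] / [5, 6];  Q = [1, 3, 4] / [2, 5]
  Insert 4 (step 6): P = [1, 2, 4] / [5, 6, 7];  Q = [1, 3, 4] / [2, 5, 6]
  Insert 8 (step 7): P = [1, 2, 4, 8] / [5, 6, 7];  Q = [1, 3, 4, 7] / [2, 5, 6]
  Insert 3 (step 8): P = [1, 2, 3, 8] / [4, 6, 7] / [5];  Q = [1, 3, 4, 7] / [2, 5, 6] / [8]
Final shape: (4, 3, 1).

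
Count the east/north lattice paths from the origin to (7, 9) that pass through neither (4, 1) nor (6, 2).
Number of paths = 10511

Inclusion–exclusion. Total paths: C(16, 7) = 11440. Through P₁: C(5, 4)·C(11, 3) = 825. Through P₂: C(8, 6)·C(8, 1) = 224. Since P₁ is strictly southwest of P₂, a monotone path through both must visit P₁ then P₂; paths through both = C(5, 4)·C(3, 2)·C(8, 1) = 120. Avoid both = 11440 − 825 − 224 + 120 = 10511.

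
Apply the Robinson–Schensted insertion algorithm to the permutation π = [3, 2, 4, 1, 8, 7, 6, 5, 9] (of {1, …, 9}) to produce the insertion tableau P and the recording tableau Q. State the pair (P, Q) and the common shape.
P = [1, 4, 5, 9] / [2, 6] / [3, 7] / [8];  Q = [1, 3, 5, 9] / [2, 6] / [4, 7] / [8];  common shape = (4, 2, 2, 1)

Row-insert the values π_1, π_2, … into P one at a time, bumping the leftmost entry strictly greater than the inserted value down to the next row. The recording tableau Q records, in position (i, j), the step at which that cell was added to P.
  Insert 3 (step 1): P = [3];  Q = [1]
  Insert 2 (step 2): P = [2] / [3];  Q = [1] / [2]
  Insert 4 (step 3): P = [2, 4] / [3];  Q = [1, 3] / [2]
  Insert 1 (step 4): P = [1, 4] / [2] / [3];  Q = [1, 3] / [2] / [4]
  Insert 8 (step 5): P = [1, 4, 8] / [2] / [3];  Q = [1, 3, 5] / [2] / [4]
  Insert 7 (step 6): P = [1, 4, 7] / [2, 8] / [3];  Q = [1, 3, 5] / [2, 6] / [4]
  Insert 6 (step 7): P = [1, 4, 6] / [2, 7] / [3, 8];  Q = [1, 3, 5] / [2, 6] / [4, 7]
  Insert 5 (step 8): P = [1, 4, 5] / [2, 6] / [3, 7] / [8];  Q = [1, 3, 5] / [2, 6] / [4, 7] / [8]
  Insert 9 (step 9): P = [1, 4, 5, 9] / [2, 6] / [3, 7] / [8];  Q = [1, 3, 5, 9] / [2, 6] / [4, 7] / [8]
Final shape: (4, 2, 2, 1).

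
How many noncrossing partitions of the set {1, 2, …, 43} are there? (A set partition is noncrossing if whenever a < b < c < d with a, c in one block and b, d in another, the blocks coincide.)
C_43 = 150853479205085351660700

These noncrossing partitions are counted by the Catalan number C_n = (1/(n + 1)) · C(2n, n). For n = 43: C_43 = (1/44) · C(86, 43) = 6637553085023755473070800/44 = 150853479205085351660700.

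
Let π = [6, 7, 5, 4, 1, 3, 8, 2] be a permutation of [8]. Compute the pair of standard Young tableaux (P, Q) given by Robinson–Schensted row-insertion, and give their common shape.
P = [1, 2, 8] / [3, 7] / [4] / [5] / [6];  Q = [1, 2, 7] / [3, 6] / [4] / [5] / [8];  common shape = (3, 2, 1, 1, 1)

Row-insert the values π_1, π_2, … into P one at a time, bumping the leftmost entry strictly greater than the inserted value down to the next row. The recording tableau Q records, in position (i, j), the step at which that cell was added to P.
  Insert 6 (step 1): P = [6];  Q = [1]
  Insert 7 (step 2): P = [6, 7];  Q = [1, 2]
  Insert 5 (step 3): P = [5, 7] / [6];  Q = [1, 2] / [3]
  Insert 4 (step 4): P = [4, 7] / [5] / [6];  Q = [1, 2] / [3] / [4]
  Insert 1 (step 5): P = [1, 7] / [4] / [5] / [6];  Q = [1, 2] / [3] / [4] / [5]
  Insert 3 (step 6): P = [1, 3] / [4, 7] / [5] / [6];  Q = [1, 2] / [3, 6] / [4] / [5]
  Insert 8 (step 7): P = [1, 3, 8] / [4, 7] / [5] / [6];  Q = [1, 2, 7] / [3, 6] / [4] / [5]
  Insert 2 (step 8): P = [1, 2, 8] / [3, 7] / [4] / [5] / [6];  Q = [1, 2, 7] / [3, 6] / [4] / [5] / [8]
Final shape: (3, 2, 1, 1, 1).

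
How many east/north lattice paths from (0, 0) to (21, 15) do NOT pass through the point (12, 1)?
Number of paths = 5557279090

Total paths from (0, 0) to (21, 15): C(36, 21) = 5567902560. Paths through (12, 1): (paths (0, 0) → (12, 1)) × (paths (12, 1) → (21, 15)) = C(13, 12) · C(23, 9) = 13 · 817190 = 10623470. Avoidance count = 5567902560 − 10623470 = 5557279090.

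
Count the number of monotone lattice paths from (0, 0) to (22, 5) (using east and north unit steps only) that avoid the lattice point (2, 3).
Number of paths = 78420

Total paths from (0, 0) to (22, 5): C(27, 22) = 80730. Paths through (2, 3): (paths (0, 0) → (2, 3)) × (paths (2, 3) → (22, 5)) = C(5, 2) · C(22, 20) = 10 · 231 = 2310. Avoidance count = 80730 − 2310 = 78420.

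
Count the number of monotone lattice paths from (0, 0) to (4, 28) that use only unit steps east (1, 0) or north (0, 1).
Number of paths = 35960

A monotone lattice path from (0, 0) to (4, 28) consists of 4 east steps and 28 north steps in some order, so it is determined by which 4 of the 32 steps are east. The count is C(32, 4) = 35960.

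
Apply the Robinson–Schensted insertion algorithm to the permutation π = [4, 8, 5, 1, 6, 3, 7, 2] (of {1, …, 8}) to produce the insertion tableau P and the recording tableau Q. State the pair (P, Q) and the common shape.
P = [1, 2, 6, 7] / [3, 5] / [4] / [8];  Q = [1, 2, 5, 7] / [3, 6] / [4] / [8];  common shape = (4, 2, 1, 1)

Row-insert the values π_1, π_2, … into P one at a time, bumping the leftmost entry strictly greater than the inserted value down to the next row. The recording tableau Q records, in position (i, j), the step at which that cell was added to P.
  Insert 4 (step 1): P = [4];  Q = [1]
  Insert 8 (step 2): P = [4, 8];  Q = [1, 2]
  Insert 5 (step 3): P = [4, 5] / [8];  Q = [1, 2] / [3]
  Insert 1 (step 4): P = [1, 5] / [4] / [8];  Q = [1, 2] / [3] / [4]
  Insert 6 (step 5): P = [1, 5, 6] / [4] / [8];  Q = [1, 2, 5] / [3] / [4]
  Insert 3 (step 6): P = [1, 3, 6] / [4, 5] / [8];  Q = [1, 2, 5] / [3, 6] / [4]
  Insert 7 (step 7): P = [1, 3, 6, 7] / [4, 5] / [8];  Q = [1, 2, 5, 7] / [3, 6] / [4]
  Insert 2 (step 8): P = [1, 2, 6, 7] / [3, 5] / [4] / [8];  Q = [1, 2, 5, 7] / [3, 6] / [4] / [8]
Final shape: (4, 2, 1, 1).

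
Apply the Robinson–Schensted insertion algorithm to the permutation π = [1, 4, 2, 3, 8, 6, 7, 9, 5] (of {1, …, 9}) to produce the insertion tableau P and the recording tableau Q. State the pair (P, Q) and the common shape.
P = [1, 2, 3, 5, 7, 9] / [4, 6] / [8];  Q = [1, 2, 4, 5, 7, 8] / [3, 6] / [9];  common shape = (6, 2, 1)

Row-insert the values π_1, π_2, … into P one at a time, bumping the leftmost entry strictly greater than the inserted value down to the next row. The recording tableau Q records, in position (i, j), the step at which that cell was added to P.
  Insert 1 (step 1): P = [1];  Q = [1]
  Insert 4 (step 2): P = [1, 4];  Q = [1, 2]
  Insert 2 (step 3): P = [1, 2] / [4];  Q = [1, 2] / [3]
  Insert 3 (step 4): P = [1, 2, 3] / [4];  Q = [1, 2, 4] / [3]
  Insert 8 (step 5): P = [1, 2, 3, 8] / [4];  Q = [1, 2, 4, 5] / [3]
  Insert 6 (step 6): P = [1, 2, 3, 6] / [4, 8];  Q = [1, 2, 4, 5] / [3, 6]
  Insert 7 (step 7): P = [1, 2, 3, 6, 7] / [4, 8];  Q = [1, 2, 4, 5, 7] / [3, 6]
  Insert 9 (step 8): P = [1, 2, 3, 6, 7, 9] / [4, 8];  Q = [1, 2, 4, 5, 7, 8] / [3, 6]
  Insert 5 (step 9): P = [1, 2, 3, 5, 7, 9] / [4, 6] / [8];  Q = [1, 2, 4, 5, 7, 8] / [3, 6] / [9]
Final shape: (6, 2, 1).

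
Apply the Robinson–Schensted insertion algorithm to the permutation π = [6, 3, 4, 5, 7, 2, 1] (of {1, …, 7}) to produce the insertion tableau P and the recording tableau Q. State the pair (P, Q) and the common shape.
P = [1, 4, 5, 7] / [2] / [3] / [6];  Q = [1, 3, 4, 5] / [2] / [6] / [7];  common shape = (4, 1, 1, 1)

Row-insert the values π_1, π_2, … into P one at a time, bumping the leftmost entry strictly greater than the inserted value down to the next row. The recording tableau Q records, in position (i, j), the step at which that cell was added to P.
  Insert 6 (step 1): P = [6];  Q = [1]
  Insert 3 (step 2): P = [3] / [6];  Q = [1] / [2]
  Insert 4 (step 3): P = [3, 4] / [6];  Q = [1, 3] / [2]
  Insert 5 (step 4): P = [3, 4, 5] / [6];  Q = [1, 3, 4] / [2]
  Insert 7 (step 5): P = [3, 4, 5, 7] / [6];  Q = [1, 3, 4, 5] / [2]
  Insert 2 (step 6): P = [2, 4, 5, 7] / [3] / [6];  Q = [1, 3, 4, 5] / [2] / [6]
  Insert 1 (step 7): P = [1, 4, 5, 7] / [2] / [3] / [6];  Q = [1, 3, 4, 5] / [2] / [6] / [7]
Final shape: (4, 1, 1, 1).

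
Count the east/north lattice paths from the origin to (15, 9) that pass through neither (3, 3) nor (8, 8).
Number of paths = 873584

Inclusion–exclusion. Total paths: C(24, 15) = 1307504. Through P₁: C(6, 3)·C(18, 12) = 371280. Through P₂: C(16, 8)·C(8, 7) = 102960. Since P₁ is strictly southwest of P₂, a monotone path through both must visit P₁ then P₂; paths through both = C(6, 3)·C(10, 5)·C(8, 7) = 40320. Avoid both = 1307504 − 371280 − 102960 + 40320 = 873584.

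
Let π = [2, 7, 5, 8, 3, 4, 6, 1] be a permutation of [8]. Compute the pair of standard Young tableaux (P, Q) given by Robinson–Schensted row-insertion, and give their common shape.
P = [1, 3, 4, 6] / [2, 8] / [5] / [7];  Q = [1, 2, 4, 7] / [3, 6] / [5] / [8];  common shape = (4, 2, 1, 1)

Row-insert the values π_1, π_2, … into P one at a time, bumping the leftmost entry strictly greater than the inserted value down to the next row. The recording tableau Q records, in position (i, j), the step at which that cell was added to P.
  Insert 2 (step 1): P = [2];  Q = [1]
  Insert 7 (step 2): P = [2, 7];  Q = [1, 2]
  Insert 5 (step 3): P = [2, 5] / [7];  Q = [1, 2] / [3]
  Insert 8 (step 4): P = [2, 5, 8] / [7];  Q = [1, 2, 4] / [3]
  Insert 3 (step 5): P = [2, 3, 8] / [5] / [7];  Q = [1, 2, 4] / [3] / [5]
  Insert 4 (step 6): P = [2, 3, 4] / [5, 8] / [7];  Q = [1, 2, 4] / [3, 6] / [5]
  Insert 6 (step 7): P = [2, 3, 4, 6] / [5, 8] / [7];  Q = [1, 2, 4, 7] / [3, 6] / [5]
  Insert 1 (step 8): P = [1, 3, 4, 6] / [2, 8] / [5] / [7];  Q = [1, 2, 4, 7] / [3, 6] / [5] / [8]
Final shape: (4, 2, 1, 1).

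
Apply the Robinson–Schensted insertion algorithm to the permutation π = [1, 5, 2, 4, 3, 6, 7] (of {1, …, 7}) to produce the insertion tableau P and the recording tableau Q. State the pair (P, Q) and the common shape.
P = [1, 2, 3, 6, 7] / [4] / [5];  Q = [1, 2, 4, 6, 7] / [3] / [5];  common shape = (5, 1, 1)

Row-insert the values π_1, π_2, … into P one at a time, bumping the leftmost entry strictly greater than the inserted value down to the next row. The recording tableau Q records, in position (i, j), the step at which that cell was added to P.
  Insert 1 (step 1): P = [1];  Q = [1]
  Insert 5 (step 2): P = [1, 5];  Q = [1, 2]
  Insert 2 (step 3): P = [1, 2] / [5];  Q = [1, 2] / [3]
  Insert 4 (step 4): P = [1, 2, 4] / [5];  Q = [1, 2, 4] / [3]
  Insert 3 (step 5): P = [1, 2, 3] / [4] / [5];  Q = [1, 2, 4] / [3] / [5]
  Insert 6 (step 6): P = [1, 2, 3, 6] / [4] / [5];  Q = [1, 2, 4, 6] / [3] / [5]
  Insert 7 (step 7): P = [1, 2, 3, 6, 7] / [4] / [5];  Q = [1, 2, 4, 6, 7] / [3] / [5]
Final shape: (5, 1, 1).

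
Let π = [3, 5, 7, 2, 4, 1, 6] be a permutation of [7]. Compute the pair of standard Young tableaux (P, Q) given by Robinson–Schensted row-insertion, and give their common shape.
P = [1, 4, 6] / [2, 5, 7] / [3];  Q = [1, 2, 3] / [4, 5, 7] / [6];  common shape = (3, 3, 1)

Row-insert the values π_1, π_2, … into P one at a time, bumping the leftmost entry strictly greater than the inserted value down to the next row. The recording tableau Q records, in position (i, j), the step at which that cell was added to P.
  Insert 3 (step 1): P = [3];  Q = [1]
  Insert 5 (step 2): P = [3, 5];  Q = [1, 2]
  Insert 7 (step 3): P = [3, 5, 7];  Q = [1, 2, 3]
  Insert 2 (step 4): P = [2, 5, 7] / [3];  Q = [1, 2, 3] / [4]
  Insert 4 (step 5): P = [2, 4, 7] / [3, 5];  Q = [1, 2, 3] / [4, 5]
  Insert 1 (step 6): P = [1, 4, 7] / [2, 5] / [3];  Q = [1, 2, 3] / [4, 5] / [6]
  Insert 6 (step 7): P = [1, 4, 6] / [2, 5, 7] / [3];  Q = [1, 2, 3] / [4, 5, 7] / [6]
Final shape: (3, 3, 1).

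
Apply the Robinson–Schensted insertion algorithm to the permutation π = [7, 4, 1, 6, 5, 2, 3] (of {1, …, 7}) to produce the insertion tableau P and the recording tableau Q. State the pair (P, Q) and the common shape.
P = [1, 2, 3] / [4, 5] / [6] / [7];  Q = [1, 4, 7] / [2, 5] / [3] / [6];  common shape = (3, 2, 1, 1)

Row-insert the values π_1, π_2, … into P one at a time, bumping the leftmost entry strictly greater than the inserted value down to the next row. The recording tableau Q records, in position (i, j), the step at which that cell was added to P.
  Insert 7 (step 1): P = [7];  Q = [1]
  Insert 4 (step 2): P = [4] / [7];  Q = [1] / [2]
  Insert 1 (step 3): P = [1] / [4] / [7];  Q = [1] / [2] / [3]
  Insert 6 (step 4): P = [1, 6] / [4] / [7];  Q = [1, 4] / [2] / [3]
  Insert 5 (step 5): P = [1, 5] / [4, 6] / [7];  Q = [1, 4] / [2, 5] / [3]
  Insert 2 (step 6): P = [1, 2] / [4, 5] / [6] / [7];  Q = [1, 4] / [2, 5] / [3] / [6]
  Insert 3 (step 7): P = [1, 2, 3] / [4, 5] / [6] / [7];  Q = [1, 4, 7] / [2, 5] / [3] / [6]
Final shape: (3, 2, 1, 1).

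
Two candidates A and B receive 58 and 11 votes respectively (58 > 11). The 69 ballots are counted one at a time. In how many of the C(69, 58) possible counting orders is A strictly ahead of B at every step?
Strict-lead orderings = 1242305641616

Total orderings of the 69 votes with 58 for A: C(69, 58) = 1823810410032. By the Bertrand ballot formula (Cycle Lemma / reflection principle), the number of orderings in which A is strictly ahead of B throughout is (p − q)/(p + q) · C(p + q, p) = (58 − 11)/(58 + 11) · 1823810410032 = 1242305641616.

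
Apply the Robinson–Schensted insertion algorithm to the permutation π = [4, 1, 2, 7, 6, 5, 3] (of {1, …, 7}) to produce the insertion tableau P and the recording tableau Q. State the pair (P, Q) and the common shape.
P = [1, 2, 3] / [4, 5] / [6] / [7];  Q = [1, 3, 4] / [2, 5] / [6] / [7];  common shape = (3, 2, 1, 1)

Row-insert the values π_1, π_2, … into P one at a time, bumping the leftmost entry strictly greater than the inserted value down to the next row. The recording tableau Q records, in position (i, j), the step at which that cell was added to P.
  Insert 4 (step 1): P = [4];  Q = [1]
  Insert 1 (step 2): P = [1] / [4];  Q = [1] / [2]
  Insert 2 (step 3): P = [1, 2] / [4];  Q = [1, 3] / [2]
  Insert 7 (step 4): P = [1, 2, 7] / [4];  Q = [1, 3, 4] / [2]
  Insert 6 (step 5): P = [1, 2, 6] / [4, 7];  Q = [1, 3, 4] / [2, 5]
  Insert 5 (step 6): P = [1, 2, 5] / [4, 6] / [7];  Q = [1, 3, 4] / [2, 5] / [6]
  Insert 3 (step 7): P = [1, 2, 3] / [4, 5] / [6] / [7];  Q = [1, 3, 4] / [2, 5] / [6] / [7]
Final shape: (3, 2, 1, 1).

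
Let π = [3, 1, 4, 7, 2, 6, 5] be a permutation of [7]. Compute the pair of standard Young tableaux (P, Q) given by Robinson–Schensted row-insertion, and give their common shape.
P = [1, 2, 5] / [3, 4, 6] / [7];  Q = [1, 3, 4] / [2, 5, 6] / [7];  common shape = (3, 3, 1)

Row-insert the values π_1, π_2, … into P one at a time, bumping the leftmost entry strictly greater than the inserted value down to the next row. The recording tableau Q records, in position (i, j), the step at which that cell was added to P.
  Insert 3 (step 1): P = [3];  Q = [1]
  Insert 1 (step 2): P = [1] / [3];  Q = [1] / [2]
  Insert 4 (step 3): P = [1, 4] / [3];  Q = [1, 3] / [2]
  Insert 7 (step 4): P = [1, 4, 7] / [3];  Q = [1, 3, 4] / [2]
  Insert 2 (step 5): P = [1, 2, 7] / [3, 4];  Q = [1, 3, 4] / [2, 5]
  Insert 6 (step 6): P = [1, 2, 6] / [3, 4, 7];  Q = [1, 3, 4] / [2, 5, 6]
  Insert 5 (step 7): P = [1, 2, 5] / [3, 4, 6] / [7];  Q = [1, 3, 4] / [2, 5, 6] / [7]
Final shape: (3, 3, 1).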